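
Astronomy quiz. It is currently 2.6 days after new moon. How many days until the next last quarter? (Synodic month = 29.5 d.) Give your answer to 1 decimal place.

19.5 days

Last quarter is 0.75 of the way through the cycle: age 0.75 × 29.5 = 22.125 d.
That is 22.125 − 2.6 = 19.525 days ahead.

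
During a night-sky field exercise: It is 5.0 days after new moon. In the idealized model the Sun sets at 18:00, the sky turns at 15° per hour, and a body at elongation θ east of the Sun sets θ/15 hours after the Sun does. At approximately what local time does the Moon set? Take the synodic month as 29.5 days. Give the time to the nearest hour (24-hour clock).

The Moon has covered 5.0/29.5 of its cycle, so θ ≈ 360° × 5.0/29.5 = 61.0°.
The Moon trails the Sun by θ/15 = 61.0/15 ≈ 4.07 hours.
18:00 + 4.07 h ≈ 22:04 → 22:00 to the nearest hour.

22:00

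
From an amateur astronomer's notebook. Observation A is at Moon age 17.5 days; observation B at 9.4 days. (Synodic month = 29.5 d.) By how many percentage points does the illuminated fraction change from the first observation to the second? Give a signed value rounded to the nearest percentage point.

-21 percentage points

θ₁ = 360° × 17.5/29.5 = 213.6°, f₁ = (1 − cos θ₁)/2 = 0.917.
θ₂ = 360° × 9.4/29.5 = 114.7°, f₂ = (1 − cos θ₂)/2 = 0.709.
Change = f₂ − f₁ = -0.208 → -21 percentage points.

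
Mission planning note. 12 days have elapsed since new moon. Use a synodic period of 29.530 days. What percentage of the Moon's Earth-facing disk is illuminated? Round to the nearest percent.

92%

Elongation θ = 360° × 12/29.530 ≈ 146.3°.
cos 146.3° = (-0.832), so f = (1 − (-0.832))/2 = 0.916, so 92%.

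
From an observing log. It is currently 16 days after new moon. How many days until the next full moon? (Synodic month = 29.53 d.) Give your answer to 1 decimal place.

Full moon is 0.5 of the way through the cycle: age 0.5 × 29.53 = 14.765 d.
Already past this cycle's full moon; the next is at 14.765 + 29.53 = 44.295 d, so 44.295 − 16 = 28.295 days.

28.3 days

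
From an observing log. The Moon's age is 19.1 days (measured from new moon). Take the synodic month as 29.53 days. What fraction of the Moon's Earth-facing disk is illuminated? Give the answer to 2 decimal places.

0.80

Elongation θ = 360° × 19.1/29.53 ≈ 232.8°.
With cos θ = (-0.604), the lit fraction is (1 − (-0.604))/2 ≈ 0.802.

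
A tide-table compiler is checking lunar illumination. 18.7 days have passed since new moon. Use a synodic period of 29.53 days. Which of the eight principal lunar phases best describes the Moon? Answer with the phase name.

θ ≈ 360° × 18.7/29.53 = 228°, which falls in the waning gibbous sector.

waning gibbous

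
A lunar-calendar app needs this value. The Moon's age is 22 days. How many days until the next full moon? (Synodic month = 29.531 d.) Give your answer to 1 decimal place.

22.3 days

Full moon occurs at elongation 180°, i.e. at age 29.531 × 180/360 = 14.765 d.
This lunation's full moon (14.765 d) has passed, so add one period: 44.296 − 22 = 22.296 days.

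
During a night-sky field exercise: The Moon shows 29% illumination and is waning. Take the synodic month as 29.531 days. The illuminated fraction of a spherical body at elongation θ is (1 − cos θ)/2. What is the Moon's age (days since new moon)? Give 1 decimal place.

Invert f = (1 − cos θ)/2 to get cos θ = 1 − 2(0.29) = 0.420, hence θ₀ = arccos 0.420 = 65.2°.
Waning ⇒ past full, so θ = 360° − 65.2° = 294.8°.
At 360°/29.531 d per day, 294.8° corresponds to 24.19 days.

24.2 days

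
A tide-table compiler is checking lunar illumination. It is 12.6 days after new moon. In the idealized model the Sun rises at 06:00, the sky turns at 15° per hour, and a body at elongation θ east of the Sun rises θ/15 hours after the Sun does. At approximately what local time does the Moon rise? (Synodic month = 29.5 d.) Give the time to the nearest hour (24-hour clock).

16:00

Elongation θ = 360° × 12.6/29.5 ≈ 153.8°.
At 15° of sky rotation per hour, 153.8° corresponds to a 10.25 h lag.
06:00 + 10.25 h ≈ 16:15 → 16:00 to the nearest hour.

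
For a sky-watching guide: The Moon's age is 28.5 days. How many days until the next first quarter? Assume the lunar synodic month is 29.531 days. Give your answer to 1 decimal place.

8.4 days

First quarter occurs at elongation 90°, i.e. at age 29.531 × 90/360 = 7.383 d.
Already past this cycle's first quarter; the next is at 7.383 + 29.531 = 36.914 d, so 36.914 − 28.5 = 8.414 days.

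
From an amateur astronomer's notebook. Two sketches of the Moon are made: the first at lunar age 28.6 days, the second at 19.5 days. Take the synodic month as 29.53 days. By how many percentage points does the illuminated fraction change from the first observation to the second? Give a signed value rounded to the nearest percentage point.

+76 pp

θ₁ = 360° × 28.6/29.53 = 348.7°, f₁ = (1 − cos θ₁)/2 = 0.010.
θ₂ = 360° × 19.5/29.53 = 237.7°, f₂ = (1 − cos θ₂)/2 = 0.767.
Change = f₂ − f₁ = +0.757 → +76 percentage points.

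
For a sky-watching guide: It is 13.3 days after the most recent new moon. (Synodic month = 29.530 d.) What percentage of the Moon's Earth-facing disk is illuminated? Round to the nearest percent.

Elongation θ = 360° × 13.3/29.530 ≈ 162.1°.
Illuminated fraction = (1 − cos 162.1°)/2 = (1 − (-0.952))/2 ≈ 0.976, so 98%.

98%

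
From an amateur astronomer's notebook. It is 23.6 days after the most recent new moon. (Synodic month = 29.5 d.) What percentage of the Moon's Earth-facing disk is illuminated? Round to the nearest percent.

Elongation θ = 360° × 23.6/29.5 ≈ 288.0°.
Illuminated fraction = (1 − cos 288.0°)/2 = (1 − 0.309)/2 ≈ 0.345, so 35%.

35%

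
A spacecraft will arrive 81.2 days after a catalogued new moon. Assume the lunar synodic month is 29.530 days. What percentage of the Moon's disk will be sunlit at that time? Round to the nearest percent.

50%

Reduce mod P: 81.2 − 2×29.530 = 22.14 d into the current lunation.
The Moon has covered 22.14/29.530 of its cycle, so θ ≈ 360° × 22.14/29.530 = 269.9°.
Illuminated fraction = (1 − cos 269.9°)/2 = (1 − (-0.002))/2 ≈ 0.501, so 50%.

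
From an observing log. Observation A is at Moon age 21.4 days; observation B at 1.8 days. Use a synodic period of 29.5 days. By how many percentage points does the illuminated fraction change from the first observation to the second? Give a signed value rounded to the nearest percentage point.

First observation: θ = 360°·21.4/29.5 = 261.2°, so f = 0.577.
Second observation: θ = 22.0°, f = 0.036.
Δf = 0.036 − 0.577 = -0.541, i.e. -54 pp.

-54 percentage points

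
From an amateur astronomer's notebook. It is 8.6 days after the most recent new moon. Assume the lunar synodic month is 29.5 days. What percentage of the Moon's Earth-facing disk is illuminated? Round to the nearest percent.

Phase angle: θ = 360°·(8.6 d)/(29.5 d) = 104.9°.
With cos θ = (-0.258), the lit fraction is (1 − (-0.258))/2 ≈ 0.629, so 63%.

63%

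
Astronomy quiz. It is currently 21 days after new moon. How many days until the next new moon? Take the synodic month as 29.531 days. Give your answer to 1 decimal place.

8.5 days

The next new moon completes the synodic month: 29.531 − 21 = 8.531 days.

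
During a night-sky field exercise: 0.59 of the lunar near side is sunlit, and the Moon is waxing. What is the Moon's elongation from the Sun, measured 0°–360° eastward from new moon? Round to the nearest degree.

cos θ = 1 − 2f = -0.180, giving a principal value of 100.4°.
Waxing ⇒ before full, so θ = 100.4°.

100°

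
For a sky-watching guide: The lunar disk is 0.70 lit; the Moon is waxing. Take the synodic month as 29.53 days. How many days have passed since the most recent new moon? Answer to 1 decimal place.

cos θ = 1 − 2f = -0.400, giving a principal value of 113.6°.
Before full moon the principal value applies: θ = 113.6°.
That fraction of the synodic month is 113.6/360 × 29.53 d ≈ 9.32 d.

9.3 days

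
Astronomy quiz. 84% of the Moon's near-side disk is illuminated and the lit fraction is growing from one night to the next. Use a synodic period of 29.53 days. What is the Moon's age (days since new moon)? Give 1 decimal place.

10.9 days

Invert f = (1 − cos θ)/2 to get cos θ = 1 − 2(0.84) = -0.680, hence θ₀ = arccos -0.680 = 132.8°.
Waxing ⇒ before full, so θ = 132.8°.
At 360°/29.53 d per day, 132.8° corresponds to 10.90 days.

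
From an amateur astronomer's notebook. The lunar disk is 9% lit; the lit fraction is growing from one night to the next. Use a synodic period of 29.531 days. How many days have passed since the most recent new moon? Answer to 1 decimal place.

2.9 days

Invert f = (1 − cos θ)/2 to get cos θ = 1 − 2(0.09) = 0.820, hence θ₀ = arccos 0.820 = 34.9°.
Before full moon the principal value applies: θ = 34.9°.
Age = 29.531 × 34.9°/360° ≈ 2.86 days.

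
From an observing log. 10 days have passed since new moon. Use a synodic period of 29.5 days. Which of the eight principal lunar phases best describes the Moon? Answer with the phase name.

θ ≈ 360° × 10/29.5 = 122°, which falls in the waxing gibbous sector.

waxing gibbous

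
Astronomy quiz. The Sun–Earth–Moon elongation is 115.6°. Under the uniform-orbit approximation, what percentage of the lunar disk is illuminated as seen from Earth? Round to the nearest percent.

Half-versine of 115.6°: (1 − (-0.432))/2 = 0.716, i.e. 72%.

72%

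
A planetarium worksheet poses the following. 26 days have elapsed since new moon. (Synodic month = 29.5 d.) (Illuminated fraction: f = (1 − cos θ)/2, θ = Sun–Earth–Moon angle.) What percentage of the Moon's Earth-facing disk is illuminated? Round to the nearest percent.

Phase angle: θ = 360°·(26 d)/(29.5 d) = 317.3°.
With cos θ = 0.735, the lit fraction is (1 − 0.735)/2 ≈ 0.133, so 13%.

13%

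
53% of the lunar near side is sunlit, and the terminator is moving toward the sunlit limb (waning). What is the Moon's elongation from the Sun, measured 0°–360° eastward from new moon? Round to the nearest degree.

267°

Invert f = (1 − cos θ)/2 to get cos θ = 1 − 2(0.53) = -0.060, hence θ₀ = arccos -0.060 = 93.4°.
Waning ⇒ past full, so θ = 360° − 93.4° = 266.6°.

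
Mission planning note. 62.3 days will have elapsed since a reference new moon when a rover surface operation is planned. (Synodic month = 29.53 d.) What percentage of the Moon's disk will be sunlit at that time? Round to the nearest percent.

62.3/29.53 = 2.110 lunations, so 2 complete cycles and 3.24 d into the next.
Phase angle: θ = 360°·(3.24 d)/(29.53 d) = 39.5°.
cos 39.5° = 0.772, so f = (1 − 0.772)/2 = 0.114, so 11%.

11%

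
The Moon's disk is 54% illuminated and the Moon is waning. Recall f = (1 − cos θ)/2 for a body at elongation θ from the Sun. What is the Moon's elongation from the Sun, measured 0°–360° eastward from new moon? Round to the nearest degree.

265°

Invert f = (1 − cos θ)/2 to get cos θ = 1 − 2(0.54) = -0.080, hence θ₀ = arccos -0.080 = 94.6°.
Since the Moon is past full (waning), take the reflex angle: θ = 360° − 94.6° = 265.4°.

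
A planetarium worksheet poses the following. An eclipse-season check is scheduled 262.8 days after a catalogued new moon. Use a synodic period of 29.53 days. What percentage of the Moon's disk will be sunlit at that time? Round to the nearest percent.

Reduce mod P: 262.8 − 8×29.53 = 26.56 d into the current lunation.
Elongation θ = 360° × 26.56/29.53 ≈ 323.8°.
cos 323.8° = 0.807, so f = (1 − 0.807)/2 = 0.097, so 10%.

10%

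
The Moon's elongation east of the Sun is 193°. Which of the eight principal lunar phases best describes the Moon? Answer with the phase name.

full moon

193° lies in the full moon sector of the 8-phase cycle.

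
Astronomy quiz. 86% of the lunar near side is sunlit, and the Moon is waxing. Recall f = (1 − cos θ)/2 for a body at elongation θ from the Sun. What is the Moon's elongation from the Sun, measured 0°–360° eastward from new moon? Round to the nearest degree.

cos θ = 1 − 2f = -0.720, giving a principal value of 136.1°.
Waxing ⇒ before full, so θ = 136.1°.

136°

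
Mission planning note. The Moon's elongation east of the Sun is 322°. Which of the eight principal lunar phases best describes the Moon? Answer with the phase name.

waning crescent

The waning crescent sector spans roughly 292°–338°; 322° falls inside it.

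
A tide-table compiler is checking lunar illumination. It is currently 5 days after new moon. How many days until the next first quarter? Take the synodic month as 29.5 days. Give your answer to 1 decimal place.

2.4 days

First quarter occurs at elongation 90°, i.e. at age 29.5 × 90/360 = 7.375 d.
So 2.375 days remain (7.375 − 5).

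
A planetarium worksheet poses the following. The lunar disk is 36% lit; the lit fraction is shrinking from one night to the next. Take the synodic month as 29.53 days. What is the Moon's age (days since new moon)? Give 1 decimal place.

cos θ = 1 − 2f = 0.280, giving a principal value of 73.7°.
A waning Moon lies in 180°–360°, so θ = 360° − 73.7° = 286.3°.
At 360°/29.53 d per day, 286.3° corresponds to 23.48 days.

23.5 days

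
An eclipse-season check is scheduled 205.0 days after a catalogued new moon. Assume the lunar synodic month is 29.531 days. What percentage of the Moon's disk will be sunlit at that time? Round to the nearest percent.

205.0 d spans 6 complete synodic months (6 × 29.531 = 177.19 d) plus 27.81 d.
Phase angle: θ = 360°·(27.81 d)/(29.531 d) = 339.1°.
With cos θ = 0.934, the lit fraction is (1 − 0.934)/2 ≈ 0.033, so 3%.

3%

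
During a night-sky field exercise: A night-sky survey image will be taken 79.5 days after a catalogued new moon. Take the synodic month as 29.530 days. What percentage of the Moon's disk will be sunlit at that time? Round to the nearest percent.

68%

79.5/29.530 = 2.692 lunations, so 2 complete cycles and 20.44 d into the next.
Elongation θ = 360° × 20.44/29.530 ≈ 249.2°.
cos 249.2° = (-0.355), so f = (1 − (-0.355))/2 = 0.678, so 68%.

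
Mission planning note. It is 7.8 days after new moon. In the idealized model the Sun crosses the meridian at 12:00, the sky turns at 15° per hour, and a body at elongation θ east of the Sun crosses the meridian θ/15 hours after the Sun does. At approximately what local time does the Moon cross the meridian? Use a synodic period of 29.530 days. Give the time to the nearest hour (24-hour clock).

Elongation θ = 360° × 7.8/29.530 ≈ 95.1°.
Delay after the Sun = 95.1° / (15°/h) ≈ 6.34 h.
12:00 + 6.34 h ≈ 18:20 → 18:00 to the nearest hour.

18:00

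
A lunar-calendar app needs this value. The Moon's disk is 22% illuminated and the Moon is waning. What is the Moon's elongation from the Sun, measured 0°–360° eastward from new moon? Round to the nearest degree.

304°

From f = (1 − cos θ)/2: cos θ = 1 − 2×0.22 = 0.560; arccos → 55.9°.
Since the Moon is past full (waning), take the reflex angle: θ = 360° − 55.9° = 304.1°.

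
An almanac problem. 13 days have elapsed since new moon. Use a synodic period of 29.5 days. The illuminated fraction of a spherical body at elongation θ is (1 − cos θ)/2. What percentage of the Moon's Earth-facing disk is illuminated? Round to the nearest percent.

Phase angle: θ = 360°·(13 d)/(29.5 d) = 158.6°.
cos 158.6° = (-0.931), so f = (1 − (-0.931))/2 = 0.966, so 97%.

97%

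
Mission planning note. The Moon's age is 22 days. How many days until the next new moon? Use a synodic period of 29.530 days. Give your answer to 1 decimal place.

7.5 days

One full lunation from the last new moon is 29.530 d; remaining = 29.530 − 22 = 7.530 d.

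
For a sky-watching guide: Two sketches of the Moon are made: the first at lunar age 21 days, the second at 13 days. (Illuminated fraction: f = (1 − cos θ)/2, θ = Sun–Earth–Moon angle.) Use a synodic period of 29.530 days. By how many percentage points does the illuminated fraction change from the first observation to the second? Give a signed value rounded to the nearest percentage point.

First observation: θ = 360°·21/29.530 = 256.0°, so f = 0.621.
Second observation: θ = 158.5°, f = 0.965.
Δf = 0.965 − 0.621 = +0.344, i.e. +34 pp.

+34 pp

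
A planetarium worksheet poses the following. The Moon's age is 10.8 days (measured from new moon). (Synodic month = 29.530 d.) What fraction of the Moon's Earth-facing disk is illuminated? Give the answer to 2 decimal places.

The Moon has covered 10.8/29.530 of its cycle, so θ ≈ 360° × 10.8/29.530 = 131.7°.
With cos θ = (-0.665), the lit fraction is (1 − (-0.665))/2 ≈ 0.832.

0.83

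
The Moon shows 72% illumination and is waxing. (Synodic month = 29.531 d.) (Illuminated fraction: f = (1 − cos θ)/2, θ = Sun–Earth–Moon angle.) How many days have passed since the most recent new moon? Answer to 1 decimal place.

9.5 days

Invert f = (1 − cos θ)/2 to get cos θ = 1 − 2(0.72) = -0.440, hence θ₀ = arccos -0.440 = 116.1°.
Before full moon the principal value applies: θ = 116.1°.
Age = 29.531 × 116.1°/360° ≈ 9.52 days.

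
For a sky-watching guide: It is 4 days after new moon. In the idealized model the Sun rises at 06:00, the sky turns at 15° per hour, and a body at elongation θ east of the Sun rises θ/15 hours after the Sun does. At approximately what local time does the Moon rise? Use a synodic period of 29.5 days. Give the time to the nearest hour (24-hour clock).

Elongation θ = 360° × 4/29.5 ≈ 48.8°.
The Moon trails the Sun by θ/15 = 48.8/15 ≈ 3.25 hours.
06:00 + 3.25 h ≈ 09:15 → 09:00 to the nearest hour.

09:00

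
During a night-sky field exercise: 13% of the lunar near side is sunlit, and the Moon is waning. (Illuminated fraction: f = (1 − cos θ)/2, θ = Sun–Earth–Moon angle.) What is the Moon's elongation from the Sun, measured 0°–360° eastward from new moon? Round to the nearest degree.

Invert f = (1 − cos θ)/2 to get cos θ = 1 − 2(0.13) = 0.740, hence θ₀ = arccos 0.740 = 42.3°.
A waning Moon lies in 180°–360°, so θ = 360° − 42.3° = 317.7°.

318°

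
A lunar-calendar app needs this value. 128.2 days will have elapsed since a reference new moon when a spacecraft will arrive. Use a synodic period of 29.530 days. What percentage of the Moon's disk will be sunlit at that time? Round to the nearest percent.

128.2/29.530 = 4.341 lunations, so 4 complete cycles and 10.08 d into the next.
Elongation θ = 360° × 10.08/29.530 ≈ 122.9°.
With cos θ = (-0.543), the lit fraction is (1 − (-0.543))/2 ≈ 0.771, so 77%.

77%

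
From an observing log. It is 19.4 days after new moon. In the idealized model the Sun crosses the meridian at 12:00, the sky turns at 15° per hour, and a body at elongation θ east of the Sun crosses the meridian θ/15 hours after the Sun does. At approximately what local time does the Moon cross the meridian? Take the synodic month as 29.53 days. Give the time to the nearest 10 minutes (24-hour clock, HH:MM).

The Moon has covered 19.4/29.53 of its cycle, so θ ≈ 360° × 19.4/29.53 = 236.5°.
The Moon trails the Sun by θ/15 = 236.5/15 ≈ 15.77 hours.
12:00 + 15.767 h ≈ 03:46 → 03:50 to the nearest ten minutes.

03:50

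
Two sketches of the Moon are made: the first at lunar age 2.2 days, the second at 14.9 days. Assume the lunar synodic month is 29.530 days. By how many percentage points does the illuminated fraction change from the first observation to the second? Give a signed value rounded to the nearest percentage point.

+95 percentage points

θ₁ = 360° × 2.2/29.530 = 26.8°, f₁ = (1 − cos θ₁)/2 = 0.054.
θ₂ = 360° × 14.9/29.530 = 181.6°, f₂ = (1 − cos θ₂)/2 = 1.000.
Change = f₂ − f₁ = +0.946 → +95 percentage points.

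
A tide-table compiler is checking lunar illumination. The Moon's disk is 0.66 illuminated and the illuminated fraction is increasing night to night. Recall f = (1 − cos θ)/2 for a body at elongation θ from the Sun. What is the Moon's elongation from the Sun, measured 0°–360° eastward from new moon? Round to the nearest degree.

109°

From f = (1 − cos θ)/2: cos θ = 1 − 2×0.66 = -0.320; arccos → 108.7°.
Before full moon the principal value applies: θ = 108.7°.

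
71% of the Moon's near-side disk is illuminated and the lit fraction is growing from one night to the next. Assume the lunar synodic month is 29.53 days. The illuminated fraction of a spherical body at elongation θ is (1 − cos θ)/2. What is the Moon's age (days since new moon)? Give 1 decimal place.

9.4 days

Invert f = (1 − cos θ)/2 to get cos θ = 1 − 2(0.71) = -0.420, hence θ₀ = arccos -0.420 = 114.8°.
The Moon is waxing (0°–180°), so θ = 114.8° directly.
That fraction of the synodic month is 114.8/360 × 29.53 d ≈ 9.42 d.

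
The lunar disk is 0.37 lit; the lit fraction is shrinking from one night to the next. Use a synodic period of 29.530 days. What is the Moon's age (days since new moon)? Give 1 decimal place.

23.4 days

cos θ = 1 − 2f = 0.260, giving a principal value of 74.9°.
Waning ⇒ past full, so θ = 360° − 74.9° = 285.1°.
Age = 29.530 × 285.1°/360° ≈ 23.38 days.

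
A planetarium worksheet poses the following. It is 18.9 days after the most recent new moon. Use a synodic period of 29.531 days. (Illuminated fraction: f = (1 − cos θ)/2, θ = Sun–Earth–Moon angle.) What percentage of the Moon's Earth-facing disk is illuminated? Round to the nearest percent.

The Moon has covered 18.9/29.531 of its cycle, so θ ≈ 360° × 18.9/29.531 = 230.4°.
Illuminated fraction = (1 − cos 230.4°)/2 = (1 − (-0.637))/2 ≈ 0.819, so 82%.

82%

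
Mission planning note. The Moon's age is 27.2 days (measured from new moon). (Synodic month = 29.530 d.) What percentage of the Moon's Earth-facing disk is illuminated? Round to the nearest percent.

6%

Phase angle: θ = 360°·(27.2 d)/(29.530 d) = 331.6°.
cos 331.6° = 0.880, so f = (1 − 0.880)/2 = 0.060, so 6%.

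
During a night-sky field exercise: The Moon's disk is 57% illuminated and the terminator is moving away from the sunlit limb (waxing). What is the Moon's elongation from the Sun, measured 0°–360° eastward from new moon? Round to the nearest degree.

cos θ = 1 − 2f = -0.140, giving a principal value of 98.0°.
The Moon is waxing (0°–180°), so θ = 98.0° directly.

98°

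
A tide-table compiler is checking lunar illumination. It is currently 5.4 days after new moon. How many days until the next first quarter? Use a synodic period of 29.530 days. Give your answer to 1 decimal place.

First quarter occurs at elongation 90°, i.e. at age 29.530 × 90/360 = 7.383 d.
That is 7.383 − 5.4 = 1.983 days ahead.

2.0 days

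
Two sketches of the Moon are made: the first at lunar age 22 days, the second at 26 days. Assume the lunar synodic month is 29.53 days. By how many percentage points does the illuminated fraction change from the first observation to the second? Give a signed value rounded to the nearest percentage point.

First observation: θ = 360°·22/29.53 = 268.2°, so f = 0.516.
Second observation: θ = 317.0°, f = 0.135.
Δf = 0.135 − 0.516 = -0.381, i.e. -38 pp.

-38 pp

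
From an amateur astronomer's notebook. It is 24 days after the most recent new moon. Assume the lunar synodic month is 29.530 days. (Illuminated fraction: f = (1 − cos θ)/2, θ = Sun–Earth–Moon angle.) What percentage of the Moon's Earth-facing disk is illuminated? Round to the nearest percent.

31%

Phase angle: θ = 360°·(24 d)/(29.530 d) = 292.6°.
Illuminated fraction = (1 − cos 292.6°)/2 = (1 − 0.384)/2 ≈ 0.308, so 31%.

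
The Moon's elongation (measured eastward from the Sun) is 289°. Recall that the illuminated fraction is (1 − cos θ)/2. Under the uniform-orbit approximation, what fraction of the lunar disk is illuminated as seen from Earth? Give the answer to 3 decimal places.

0.337

f = (1 − cos 289°)/2 = (1 − 0.326)/2 ≈ 0.337.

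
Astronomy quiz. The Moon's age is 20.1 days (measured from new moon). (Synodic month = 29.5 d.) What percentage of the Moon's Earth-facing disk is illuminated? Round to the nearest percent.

Elongation θ = 360° × 20.1/29.5 ≈ 245.3°.
cos 245.3° = (-0.418), so f = (1 − (-0.418))/2 = 0.709, so 71%.

71%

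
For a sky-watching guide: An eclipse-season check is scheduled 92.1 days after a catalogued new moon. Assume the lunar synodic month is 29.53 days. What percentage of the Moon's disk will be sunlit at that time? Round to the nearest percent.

92.1 d spans 3 complete synodic months (3 × 29.53 = 88.59 d) plus 3.51 d.
Elongation θ = 360° × 3.51/29.53 ≈ 42.8°.
Illuminated fraction = (1 − cos 42.8°)/2 = (1 − 0.734)/2 ≈ 0.133, so 13%.

13%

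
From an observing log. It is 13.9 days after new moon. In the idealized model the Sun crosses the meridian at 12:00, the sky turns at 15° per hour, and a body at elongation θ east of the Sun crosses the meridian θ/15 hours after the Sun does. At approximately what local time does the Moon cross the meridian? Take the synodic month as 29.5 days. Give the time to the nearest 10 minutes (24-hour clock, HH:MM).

23:20

Elongation θ = 360° × 13.9/29.5 ≈ 169.6°.
At 15° of sky rotation per hour, 169.6° corresponds to a 11.31 h lag.
12:00 + 11.308 h ≈ 23:19 → 23:20 to the nearest ten minutes.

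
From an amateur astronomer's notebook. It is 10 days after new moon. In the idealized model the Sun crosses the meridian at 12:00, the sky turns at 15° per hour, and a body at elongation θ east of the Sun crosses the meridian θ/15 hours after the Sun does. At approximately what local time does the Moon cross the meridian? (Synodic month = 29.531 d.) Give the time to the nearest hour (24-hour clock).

The Moon has covered 10/29.531 of its cycle, so θ ≈ 360° × 10/29.531 = 121.9°.
At 15° of sky rotation per hour, 121.9° corresponds to a 8.13 h lag.
12:00 + 8.13 h ≈ 20:08 → 20:00 to the nearest hour.

20:00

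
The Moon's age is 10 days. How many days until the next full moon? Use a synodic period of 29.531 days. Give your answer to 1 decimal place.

4.8 days

Full moon is 0.5 of the way through the cycle: age 0.5 × 29.531 = 14.765 d.
That is 14.765 − 10 = 4.765 days ahead.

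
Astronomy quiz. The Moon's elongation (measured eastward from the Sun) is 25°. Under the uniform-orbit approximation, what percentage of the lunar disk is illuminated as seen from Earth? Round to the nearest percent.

f = (1 − cos 25°)/2 = (1 − 0.906)/2 ≈ 0.047, i.e. 5%.

5%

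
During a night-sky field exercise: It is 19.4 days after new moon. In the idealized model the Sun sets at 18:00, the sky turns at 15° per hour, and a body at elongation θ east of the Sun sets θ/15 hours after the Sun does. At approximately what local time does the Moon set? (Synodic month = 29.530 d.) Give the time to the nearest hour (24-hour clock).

The Moon has covered 19.4/29.530 of its cycle, so θ ≈ 360° × 19.4/29.530 = 236.5°.
The Moon trails the Sun by θ/15 = 236.5/15 ≈ 15.77 hours.
18:00 + 15.77 h ≈ 09:46 → 10:00 to the nearest hour.

10:00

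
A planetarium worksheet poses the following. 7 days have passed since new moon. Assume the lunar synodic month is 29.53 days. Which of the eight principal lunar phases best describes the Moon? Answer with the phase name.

θ ≈ 360° × 7/29.53 = 85°, which falls in the first quarter sector.

first quarter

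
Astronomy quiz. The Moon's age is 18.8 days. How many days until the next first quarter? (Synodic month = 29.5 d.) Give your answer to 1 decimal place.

18.1 days

First quarter is 0.25 of the way through the cycle: age 0.25 × 29.5 = 7.375 d.
Already past this cycle's first quarter; the next is at 7.375 + 29.5 = 36.875 d, so 36.875 − 18.8 = 18.075 days.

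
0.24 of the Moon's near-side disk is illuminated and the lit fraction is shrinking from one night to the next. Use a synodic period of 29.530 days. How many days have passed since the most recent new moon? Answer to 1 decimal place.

24.7 days

From f = (1 − cos θ)/2: cos θ = 1 − 2×0.24 = 0.520; arccos → 58.7°.
A waning Moon lies in 180°–360°, so θ = 360° − 58.7° = 301.3°.
That fraction of the synodic month is 301.3/360 × 29.530 d ≈ 24.72 d.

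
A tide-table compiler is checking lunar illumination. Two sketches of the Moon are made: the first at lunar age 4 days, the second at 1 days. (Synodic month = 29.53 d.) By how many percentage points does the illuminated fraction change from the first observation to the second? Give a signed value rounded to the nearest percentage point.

-16 pp

First observation: θ = 360°·4/29.53 = 48.8°, so f = 0.170.
Second observation: θ = 12.2°, f = 0.011.
Δf = 0.011 − 0.170 = -0.159, i.e. -16 pp.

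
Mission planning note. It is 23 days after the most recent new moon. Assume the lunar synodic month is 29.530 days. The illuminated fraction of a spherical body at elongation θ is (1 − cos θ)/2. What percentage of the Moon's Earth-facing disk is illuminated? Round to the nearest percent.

41%

Elongation θ = 360° × 23/29.530 ≈ 280.4°.
cos 280.4° = 0.180, so f = (1 − 0.180)/2 = 0.410, so 41%.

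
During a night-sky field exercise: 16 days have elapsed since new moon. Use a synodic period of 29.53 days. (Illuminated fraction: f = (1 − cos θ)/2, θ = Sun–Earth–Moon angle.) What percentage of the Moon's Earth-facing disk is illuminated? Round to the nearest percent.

98%

The Moon has covered 16/29.53 of its cycle, so θ ≈ 360° × 16/29.53 = 195.1°.
cos 195.1° = (-0.966), so f = (1 − (-0.966))/2 = 0.983, so 98%.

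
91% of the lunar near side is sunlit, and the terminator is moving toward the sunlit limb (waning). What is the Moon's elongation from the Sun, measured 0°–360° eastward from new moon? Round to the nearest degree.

From f = (1 − cos θ)/2: cos θ = 1 − 2×0.91 = -0.820; arccos → 145.1°.
A waning Moon lies in 180°–360°, so θ = 360° − 145.1° = 214.9°.

215°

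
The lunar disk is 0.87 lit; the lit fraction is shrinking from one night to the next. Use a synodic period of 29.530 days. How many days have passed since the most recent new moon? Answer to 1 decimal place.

18.2 days

From f = (1 − cos θ)/2: cos θ = 1 − 2×0.87 = -0.740; arccos → 137.7°.
A waning Moon lies in 180°–360°, so θ = 360° − 137.7° = 222.3°.
That fraction of the synodic month is 222.3/360 × 29.530 d ≈ 18.23 d.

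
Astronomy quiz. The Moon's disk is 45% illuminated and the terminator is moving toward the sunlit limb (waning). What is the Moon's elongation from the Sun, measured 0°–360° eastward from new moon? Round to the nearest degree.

Invert f = (1 − cos θ)/2 to get cos θ = 1 − 2(0.45) = 0.100, hence θ₀ = arccos 0.100 = 84.3°.
Waning ⇒ past full, so θ = 360° − 84.3° = 275.7°.

276°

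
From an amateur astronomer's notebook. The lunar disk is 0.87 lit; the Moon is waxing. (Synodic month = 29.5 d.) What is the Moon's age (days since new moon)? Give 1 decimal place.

From f = (1 − cos θ)/2: cos θ = 1 − 2×0.87 = -0.740; arccos → 137.7°.
The Moon is waxing (0°–180°), so θ = 137.7° directly.
Age = 29.5 × 137.7°/360° ≈ 11.29 days.

11.3 days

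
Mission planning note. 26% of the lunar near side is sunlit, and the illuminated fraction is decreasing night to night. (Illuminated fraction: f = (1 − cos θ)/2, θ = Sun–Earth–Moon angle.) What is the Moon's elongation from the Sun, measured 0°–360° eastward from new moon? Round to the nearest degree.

299°

Invert f = (1 − cos θ)/2 to get cos θ = 1 − 2(0.26) = 0.480, hence θ₀ = arccos 0.480 = 61.3°.
A waning Moon lies in 180°–360°, so θ = 360° − 61.3° = 298.7°.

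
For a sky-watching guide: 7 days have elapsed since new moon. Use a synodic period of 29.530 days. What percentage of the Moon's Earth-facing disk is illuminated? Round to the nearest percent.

Phase angle: θ = 360°·(7 d)/(29.530 d) = 85.3°.
cos 85.3° = 0.081, so f = (1 − 0.081)/2 = 0.459, so 46%.

46%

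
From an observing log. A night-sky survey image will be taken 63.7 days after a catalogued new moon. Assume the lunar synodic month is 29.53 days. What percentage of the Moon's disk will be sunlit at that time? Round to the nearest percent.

63.7 d spans 2 complete synodic months (2 × 29.53 = 59.06 d) plus 4.64 d.
Phase angle: θ = 360°·(4.64 d)/(29.53 d) = 56.6°.
With cos θ = 0.551, the lit fraction is (1 − 0.551)/2 ≈ 0.225, so 22%.

22%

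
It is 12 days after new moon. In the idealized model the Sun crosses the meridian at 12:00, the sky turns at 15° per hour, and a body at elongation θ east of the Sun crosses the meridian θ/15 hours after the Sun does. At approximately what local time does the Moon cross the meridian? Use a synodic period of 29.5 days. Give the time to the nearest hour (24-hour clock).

Phase angle: θ = 360°·(12 d)/(29.5 d) = 146.4°.
Delay after the Sun = 146.4° / (15°/h) ≈ 9.76 h.
12:00 + 9.76 h ≈ 21:46 → 22:00 to the nearest hour.

22:00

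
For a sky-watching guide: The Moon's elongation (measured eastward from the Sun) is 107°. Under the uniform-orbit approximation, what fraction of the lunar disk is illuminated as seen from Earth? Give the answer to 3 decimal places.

0.646

cos 107° = (-0.292), so f = (1 − (-0.292))/2 = 0.646.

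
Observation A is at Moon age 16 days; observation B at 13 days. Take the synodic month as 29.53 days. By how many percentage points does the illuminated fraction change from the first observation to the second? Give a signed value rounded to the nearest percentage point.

-2 pp

First observation: θ = 360°·16/29.53 = 195.1°, so f = 0.983.
Second observation: θ = 158.5°, f = 0.965.
Δf = 0.965 − 0.983 = -0.018, i.e. -2 pp.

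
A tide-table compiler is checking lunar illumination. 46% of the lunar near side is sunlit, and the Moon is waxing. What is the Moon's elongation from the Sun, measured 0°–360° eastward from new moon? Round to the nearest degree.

85°

cos θ = 1 − 2f = 0.080, giving a principal value of 85.4°.
Waxing ⇒ before full, so θ = 85.4°.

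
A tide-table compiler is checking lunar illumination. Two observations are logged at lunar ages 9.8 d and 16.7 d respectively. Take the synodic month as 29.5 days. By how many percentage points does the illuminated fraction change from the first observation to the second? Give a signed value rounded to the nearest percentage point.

+21 percentage points

First observation: θ = 360°·9.8/29.5 = 119.6°, so f = 0.747.
Second observation: θ = 203.8°, f = 0.957.
Δf = 0.957 − 0.747 = +0.211, i.e. +21 pp.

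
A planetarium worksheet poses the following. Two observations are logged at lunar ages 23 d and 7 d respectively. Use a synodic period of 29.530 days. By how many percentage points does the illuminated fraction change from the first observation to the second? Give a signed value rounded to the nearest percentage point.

First observation: θ = 360°·23/29.530 = 280.4°, so f = 0.410.
Second observation: θ = 85.3°, f = 0.459.
Δf = 0.459 − 0.410 = +0.050, i.e. +5 pp.

+5 percentage points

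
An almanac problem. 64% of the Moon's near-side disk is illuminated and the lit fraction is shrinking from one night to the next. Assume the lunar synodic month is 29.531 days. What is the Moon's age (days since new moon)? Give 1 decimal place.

cos θ = 1 − 2f = -0.280, giving a principal value of 106.3°.
Waning ⇒ past full, so θ = 360° − 106.3° = 253.7°.
That fraction of the synodic month is 253.7/360 × 29.531 d ≈ 20.81 d.

20.8 days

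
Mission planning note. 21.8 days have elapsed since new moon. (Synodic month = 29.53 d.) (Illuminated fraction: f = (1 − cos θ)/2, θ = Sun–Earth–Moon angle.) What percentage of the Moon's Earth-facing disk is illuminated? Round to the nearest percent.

The Moon has covered 21.8/29.53 of its cycle, so θ ≈ 360° × 21.8/29.53 = 265.8°.
cos 265.8° = (-0.074), so f = (1 − (-0.074))/2 = 0.537, so 54%.

54%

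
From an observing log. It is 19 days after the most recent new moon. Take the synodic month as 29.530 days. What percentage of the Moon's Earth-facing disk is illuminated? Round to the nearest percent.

Elongation θ = 360° × 19/29.530 ≈ 231.6°.
Illuminated fraction = (1 − cos 231.6°)/2 = (1 − (-0.621))/2 ≈ 0.810, so 81%.

81%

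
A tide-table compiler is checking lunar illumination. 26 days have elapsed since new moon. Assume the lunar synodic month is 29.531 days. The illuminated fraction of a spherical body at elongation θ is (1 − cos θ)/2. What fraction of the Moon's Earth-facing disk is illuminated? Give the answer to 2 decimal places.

0.13

Phase angle: θ = 360°·(26 d)/(29.531 d) = 317.0°.
With cos θ = 0.731, the lit fraction is (1 − 0.731)/2 ≈ 0.135.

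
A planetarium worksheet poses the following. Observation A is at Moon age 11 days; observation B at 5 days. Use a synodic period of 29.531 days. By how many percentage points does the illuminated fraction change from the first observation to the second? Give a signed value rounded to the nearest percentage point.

-59 percentage points

θ₁ = 360° × 11/29.531 = 134.1°, f₁ = (1 − cos θ₁)/2 = 0.848.
θ₂ = 360° × 5/29.531 = 61.0°, f₂ = (1 − cos θ₂)/2 = 0.257.
Change = f₂ − f₁ = -0.591 → -59 percentage points.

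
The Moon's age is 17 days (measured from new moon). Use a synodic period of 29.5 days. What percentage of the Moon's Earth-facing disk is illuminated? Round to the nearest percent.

94%

Elongation θ = 360° × 17/29.5 ≈ 207.5°.
With cos θ = (-0.887), the lit fraction is (1 − (-0.887))/2 ≈ 0.944, so 94%.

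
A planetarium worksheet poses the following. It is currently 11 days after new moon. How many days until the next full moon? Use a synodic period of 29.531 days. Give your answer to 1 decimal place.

Full moon is 0.5 of the way through the cycle: age 0.5 × 29.531 = 14.765 d.
That is 14.765 − 11 = 3.765 days ahead.

3.8 days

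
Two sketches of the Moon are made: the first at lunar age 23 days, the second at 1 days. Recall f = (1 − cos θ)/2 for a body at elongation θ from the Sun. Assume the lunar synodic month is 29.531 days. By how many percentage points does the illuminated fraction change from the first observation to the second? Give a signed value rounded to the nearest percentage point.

θ₁ = 360° × 23/29.531 = 280.4°, f₁ = (1 − cos θ₁)/2 = 0.410.
θ₂ = 360° × 1/29.531 = 12.2°, f₂ = (1 − cos θ₂)/2 = 0.011.
Change = f₂ − f₁ = -0.399 → -40 percentage points.

-40 pp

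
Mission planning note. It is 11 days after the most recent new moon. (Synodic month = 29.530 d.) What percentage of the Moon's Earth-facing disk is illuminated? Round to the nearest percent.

Phase angle: θ = 360°·(11 d)/(29.530 d) = 134.1°.
Illuminated fraction = (1 − cos 134.1°)/2 = (1 − (-0.696))/2 ≈ 0.848, so 85%.

85%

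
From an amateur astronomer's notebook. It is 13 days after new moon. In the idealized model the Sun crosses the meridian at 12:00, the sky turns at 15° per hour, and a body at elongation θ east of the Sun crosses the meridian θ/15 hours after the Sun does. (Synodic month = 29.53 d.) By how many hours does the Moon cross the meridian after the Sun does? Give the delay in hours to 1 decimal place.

Phase angle: θ = 360°·(13 d)/(29.53 d) = 158.5°.
The Moon trails the Sun by θ/15 = 158.5/15 ≈ 10.57 hours.
So the Moon crosses the meridian 10.57 h after the Sun.

10.6 h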